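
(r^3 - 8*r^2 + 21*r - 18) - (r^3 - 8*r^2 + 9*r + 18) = 12*r - 36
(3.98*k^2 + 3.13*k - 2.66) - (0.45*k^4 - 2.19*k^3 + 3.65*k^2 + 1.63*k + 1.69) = -0.45*k^4 + 2.19*k^3 + 0.33*k^2 + 1.5*k - 4.35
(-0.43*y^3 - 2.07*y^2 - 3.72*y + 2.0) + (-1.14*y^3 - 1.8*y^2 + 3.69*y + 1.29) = -1.57*y^3 - 3.87*y^2 - 0.0300000000000002*y + 3.29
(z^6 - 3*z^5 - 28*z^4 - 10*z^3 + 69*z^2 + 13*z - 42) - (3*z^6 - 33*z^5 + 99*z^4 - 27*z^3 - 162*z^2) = -2*z^6 + 30*z^5 - 127*z^4 + 17*z^3 + 231*z^2 + 13*z - 42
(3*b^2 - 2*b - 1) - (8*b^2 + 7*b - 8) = -5*b^2 - 9*b + 7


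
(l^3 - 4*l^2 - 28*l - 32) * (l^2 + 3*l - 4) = l^5 - l^4 - 44*l^3 - 100*l^2 + 16*l + 128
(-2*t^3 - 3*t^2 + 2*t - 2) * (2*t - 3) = -4*t^4 + 13*t^2 - 10*t + 6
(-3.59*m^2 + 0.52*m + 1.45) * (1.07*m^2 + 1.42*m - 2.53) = -3.8413*m^4 - 4.5414*m^3 + 11.3726*m^2 + 0.7434*m - 3.6685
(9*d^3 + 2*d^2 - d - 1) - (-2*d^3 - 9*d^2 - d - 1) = 11*d^3 + 11*d^2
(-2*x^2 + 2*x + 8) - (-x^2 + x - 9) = -x^2 + x + 17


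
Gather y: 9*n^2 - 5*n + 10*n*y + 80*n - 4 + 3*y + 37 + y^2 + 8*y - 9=9*n^2 + 75*n + y^2 + y*(10*n + 11) + 24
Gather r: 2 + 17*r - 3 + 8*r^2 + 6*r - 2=8*r^2 + 23*r - 3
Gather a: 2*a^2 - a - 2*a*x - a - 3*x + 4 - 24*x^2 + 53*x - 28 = 2*a^2 + a*(-2*x - 2) - 24*x^2 + 50*x - 24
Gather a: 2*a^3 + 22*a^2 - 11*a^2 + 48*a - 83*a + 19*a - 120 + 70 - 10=2*a^3 + 11*a^2 - 16*a - 60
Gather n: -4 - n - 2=-n - 6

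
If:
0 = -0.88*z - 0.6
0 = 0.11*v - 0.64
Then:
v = 5.82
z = -0.68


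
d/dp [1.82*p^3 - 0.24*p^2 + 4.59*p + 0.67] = 5.46*p^2 - 0.48*p + 4.59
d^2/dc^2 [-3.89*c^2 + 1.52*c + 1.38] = -7.78000000000000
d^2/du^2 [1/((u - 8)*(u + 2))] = 2*((u - 8)^2 + (u - 8)*(u + 2) + (u + 2)^2)/((u - 8)^3*(u + 2)^3)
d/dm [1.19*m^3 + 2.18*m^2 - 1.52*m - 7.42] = 3.57*m^2 + 4.36*m - 1.52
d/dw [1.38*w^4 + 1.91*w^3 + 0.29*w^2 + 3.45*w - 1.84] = 5.52*w^3 + 5.73*w^2 + 0.58*w + 3.45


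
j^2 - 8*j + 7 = (j - 7)*(j - 1)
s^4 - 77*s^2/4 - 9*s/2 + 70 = (s - 4)*(s - 2)*(s + 5/2)*(s + 7/2)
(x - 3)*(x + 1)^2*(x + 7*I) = x^4 - x^3 + 7*I*x^3 - 5*x^2 - 7*I*x^2 - 3*x - 35*I*x - 21*I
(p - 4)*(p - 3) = p^2 - 7*p + 12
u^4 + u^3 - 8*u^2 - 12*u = u*(u - 3)*(u + 2)^2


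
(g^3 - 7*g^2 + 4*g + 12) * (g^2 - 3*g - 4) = g^5 - 10*g^4 + 21*g^3 + 28*g^2 - 52*g - 48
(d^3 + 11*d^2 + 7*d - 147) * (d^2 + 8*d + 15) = d^5 + 19*d^4 + 110*d^3 + 74*d^2 - 1071*d - 2205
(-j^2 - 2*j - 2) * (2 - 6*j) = 6*j^3 + 10*j^2 + 8*j - 4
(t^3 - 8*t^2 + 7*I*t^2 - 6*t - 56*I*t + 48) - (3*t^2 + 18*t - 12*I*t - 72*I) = t^3 - 11*t^2 + 7*I*t^2 - 24*t - 44*I*t + 48 + 72*I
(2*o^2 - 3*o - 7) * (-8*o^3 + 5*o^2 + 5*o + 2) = -16*o^5 + 34*o^4 + 51*o^3 - 46*o^2 - 41*o - 14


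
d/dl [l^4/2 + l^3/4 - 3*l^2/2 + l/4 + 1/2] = 2*l^3 + 3*l^2/4 - 3*l + 1/4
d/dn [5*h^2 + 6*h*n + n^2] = 6*h + 2*n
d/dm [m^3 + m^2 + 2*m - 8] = 3*m^2 + 2*m + 2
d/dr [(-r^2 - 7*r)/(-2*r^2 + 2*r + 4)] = (-4*r^2 - 2*r - 7)/(r^4 - 2*r^3 - 3*r^2 + 4*r + 4)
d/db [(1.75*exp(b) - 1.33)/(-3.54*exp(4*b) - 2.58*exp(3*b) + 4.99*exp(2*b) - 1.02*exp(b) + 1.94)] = (18.585*exp(4*b) - 9.8028*exp(3*b) - 19.0267*exp(2*b) + 13.2734*exp(b) + 2.0384)*exp(b)/(12.5316*exp(8*b) + 18.2664*exp(7*b) - 28.6728*exp(6*b) - 18.5268*exp(5*b) + 16.4281*exp(4*b) - 20.19*exp(3*b) + 20.4016*exp(2*b) - 3.9576*exp(b) + 3.7636)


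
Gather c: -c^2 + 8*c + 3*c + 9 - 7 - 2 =-c^2 + 11*c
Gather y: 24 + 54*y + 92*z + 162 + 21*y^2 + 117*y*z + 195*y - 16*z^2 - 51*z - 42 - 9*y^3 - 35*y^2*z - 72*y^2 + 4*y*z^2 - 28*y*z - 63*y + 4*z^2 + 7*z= -9*y^3 + y^2*(-35*z - 51) + y*(4*z^2 + 89*z + 186) - 12*z^2 + 48*z + 144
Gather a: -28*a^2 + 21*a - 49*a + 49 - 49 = -28*a^2 - 28*a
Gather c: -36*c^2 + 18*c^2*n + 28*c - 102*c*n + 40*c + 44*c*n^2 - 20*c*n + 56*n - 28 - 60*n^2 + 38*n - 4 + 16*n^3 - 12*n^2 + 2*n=c^2*(18*n - 36) + c*(44*n^2 - 122*n + 68) + 16*n^3 - 72*n^2 + 96*n - 32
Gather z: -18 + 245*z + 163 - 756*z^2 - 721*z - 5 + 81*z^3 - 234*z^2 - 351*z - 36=81*z^3 - 990*z^2 - 827*z + 104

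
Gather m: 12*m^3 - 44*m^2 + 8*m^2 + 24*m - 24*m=12*m^3 - 36*m^2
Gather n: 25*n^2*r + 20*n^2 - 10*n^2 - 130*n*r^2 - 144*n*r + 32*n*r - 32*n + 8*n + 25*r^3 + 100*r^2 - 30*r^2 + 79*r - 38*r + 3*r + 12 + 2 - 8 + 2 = n^2*(25*r + 10) + n*(-130*r^2 - 112*r - 24) + 25*r^3 + 70*r^2 + 44*r + 8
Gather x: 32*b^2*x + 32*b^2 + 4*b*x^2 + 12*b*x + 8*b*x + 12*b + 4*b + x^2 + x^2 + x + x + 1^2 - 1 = 32*b^2 + 16*b + x^2*(4*b + 2) + x*(32*b^2 + 20*b + 2)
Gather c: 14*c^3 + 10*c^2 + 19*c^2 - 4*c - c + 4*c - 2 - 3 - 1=14*c^3 + 29*c^2 - c - 6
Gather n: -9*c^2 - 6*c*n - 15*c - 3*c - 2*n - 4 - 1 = -9*c^2 - 18*c + n*(-6*c - 2) - 5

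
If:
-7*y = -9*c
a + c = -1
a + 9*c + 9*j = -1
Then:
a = -7*y/9 - 1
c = 7*y/9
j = -56*y/81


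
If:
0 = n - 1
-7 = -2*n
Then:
No Solution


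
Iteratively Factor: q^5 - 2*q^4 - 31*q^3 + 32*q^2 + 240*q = (q)*(q^4 - 2*q^3 - 31*q^2 + 32*q + 240) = q*(q + 4)*(q^3 - 6*q^2 - 7*q + 60) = q*(q + 3)*(q + 4)*(q^2 - 9*q + 20) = q*(q - 4)*(q + 3)*(q + 4)*(q - 5)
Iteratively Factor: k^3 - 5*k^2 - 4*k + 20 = (k - 2)*(k^2 - 3*k - 10) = (k - 2)*(k + 2)*(k - 5)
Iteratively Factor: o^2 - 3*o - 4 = (o - 4)*(o + 1)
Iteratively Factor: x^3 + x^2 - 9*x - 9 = (x - 3)*(x^2 + 4*x + 3) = (x - 3)*(x + 1)*(x + 3)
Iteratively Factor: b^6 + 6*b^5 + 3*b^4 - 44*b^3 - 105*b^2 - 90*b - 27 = (b + 3)*(b^5 + 3*b^4 - 6*b^3 - 26*b^2 - 27*b - 9) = (b + 1)*(b + 3)*(b^4 + 2*b^3 - 8*b^2 - 18*b - 9) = (b - 3)*(b + 1)*(b + 3)*(b^3 + 5*b^2 + 7*b + 3) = (b - 3)*(b + 1)^2*(b + 3)*(b^2 + 4*b + 3) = (b - 3)*(b + 1)^2*(b + 3)^2*(b + 1)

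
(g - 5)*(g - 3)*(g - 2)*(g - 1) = g^4 - 11*g^3 + 41*g^2 - 61*g + 30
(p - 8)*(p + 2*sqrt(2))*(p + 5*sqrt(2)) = p^3 - 8*p^2 + 7*sqrt(2)*p^2 - 56*sqrt(2)*p + 20*p - 160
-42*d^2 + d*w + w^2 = (-6*d + w)*(7*d + w)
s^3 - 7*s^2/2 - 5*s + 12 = (s - 4)*(s - 3/2)*(s + 2)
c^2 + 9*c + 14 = (c + 2)*(c + 7)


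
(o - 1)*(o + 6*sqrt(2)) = o^2 - o + 6*sqrt(2)*o - 6*sqrt(2)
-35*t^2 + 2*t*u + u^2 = (-5*t + u)*(7*t + u)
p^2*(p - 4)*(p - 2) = p^4 - 6*p^3 + 8*p^2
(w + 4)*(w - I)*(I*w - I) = I*w^3 + w^2 + 3*I*w^2 + 3*w - 4*I*w - 4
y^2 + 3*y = y*(y + 3)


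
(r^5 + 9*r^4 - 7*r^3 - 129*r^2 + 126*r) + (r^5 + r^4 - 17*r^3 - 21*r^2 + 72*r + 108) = 2*r^5 + 10*r^4 - 24*r^3 - 150*r^2 + 198*r + 108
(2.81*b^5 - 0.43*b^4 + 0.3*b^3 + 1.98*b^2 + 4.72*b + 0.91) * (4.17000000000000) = 11.7177*b^5 - 1.7931*b^4 + 1.251*b^3 + 8.2566*b^2 + 19.6824*b + 3.7947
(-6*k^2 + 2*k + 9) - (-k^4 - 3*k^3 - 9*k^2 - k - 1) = k^4 + 3*k^3 + 3*k^2 + 3*k + 10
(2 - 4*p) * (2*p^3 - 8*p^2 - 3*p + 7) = -8*p^4 + 36*p^3 - 4*p^2 - 34*p + 14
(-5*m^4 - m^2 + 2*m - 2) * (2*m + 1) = -10*m^5 - 5*m^4 - 2*m^3 + 3*m^2 - 2*m - 2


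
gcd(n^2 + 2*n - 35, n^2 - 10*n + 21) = 1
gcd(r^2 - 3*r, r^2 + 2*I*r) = r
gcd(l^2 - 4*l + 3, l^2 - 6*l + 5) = l - 1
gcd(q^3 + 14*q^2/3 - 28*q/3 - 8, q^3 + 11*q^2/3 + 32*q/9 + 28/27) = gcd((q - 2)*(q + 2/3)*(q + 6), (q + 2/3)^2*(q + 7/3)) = q + 2/3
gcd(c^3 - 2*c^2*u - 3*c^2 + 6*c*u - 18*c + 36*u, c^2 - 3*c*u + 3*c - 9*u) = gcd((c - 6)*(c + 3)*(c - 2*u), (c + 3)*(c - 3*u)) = c + 3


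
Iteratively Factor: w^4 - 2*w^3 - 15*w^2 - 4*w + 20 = (w - 5)*(w^3 + 3*w^2 - 4) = (w - 5)*(w - 1)*(w^2 + 4*w + 4) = (w - 5)*(w - 1)*(w + 2)*(w + 2)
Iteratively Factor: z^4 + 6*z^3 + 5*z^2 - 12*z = (z + 3)*(z^3 + 3*z^2 - 4*z) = (z + 3)*(z + 4)*(z^2 - z) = (z - 1)*(z + 3)*(z + 4)*(z)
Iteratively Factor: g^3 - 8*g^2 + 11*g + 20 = (g - 4)*(g^2 - 4*g - 5) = (g - 5)*(g - 4)*(g + 1)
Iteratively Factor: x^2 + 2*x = (x)*(x + 2)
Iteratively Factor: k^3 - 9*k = (k + 3)*(k^2 - 3*k) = k*(k + 3)*(k - 3)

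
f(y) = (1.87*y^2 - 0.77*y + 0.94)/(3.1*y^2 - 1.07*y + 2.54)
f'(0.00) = -0.15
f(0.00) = 0.37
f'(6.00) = 0.00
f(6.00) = 0.59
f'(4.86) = 0.01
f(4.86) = 0.59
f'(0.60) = 0.15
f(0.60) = 0.38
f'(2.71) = 0.02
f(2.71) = 0.56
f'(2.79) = 0.02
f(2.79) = 0.56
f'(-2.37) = -0.01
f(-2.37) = 0.59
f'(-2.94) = -0.01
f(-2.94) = 0.60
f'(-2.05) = -0.02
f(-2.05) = 0.58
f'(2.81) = 0.02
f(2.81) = 0.56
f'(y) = (1.07 - 6.2*y)*(1.87*y^2 - 0.77*y + 0.94)/(3.1*y^2 - 1.07*y + 2.54)^2 + (3.74*y - 0.77)/(3.1*y^2 - 1.07*y + 2.54)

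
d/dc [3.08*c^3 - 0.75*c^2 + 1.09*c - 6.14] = 9.24*c^2 - 1.5*c + 1.09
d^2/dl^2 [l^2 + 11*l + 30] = 2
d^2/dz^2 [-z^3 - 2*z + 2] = -6*z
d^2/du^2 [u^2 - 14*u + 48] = 2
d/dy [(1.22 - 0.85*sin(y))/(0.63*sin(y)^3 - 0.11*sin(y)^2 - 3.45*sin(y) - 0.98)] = (1.071*sin(y)^3 - 2.3993*sin(y)^2 + 0.2684*sin(y) + 5.042)*cos(y)/(0.3969*sin(y)^6 - 0.1386*sin(y)^5 - 4.3349*sin(y)^4 - 0.4758*sin(y)^3 + 12.1181*sin(y)^2 + 6.762*sin(y) + 0.9604)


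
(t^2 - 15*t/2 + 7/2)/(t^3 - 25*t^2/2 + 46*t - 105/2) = (2*t - 1)/(2*t^2 - 11*t + 15)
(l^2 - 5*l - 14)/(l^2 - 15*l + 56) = (l + 2)/(l - 8)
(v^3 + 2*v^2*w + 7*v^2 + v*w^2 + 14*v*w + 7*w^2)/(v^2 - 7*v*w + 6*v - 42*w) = (v^3 + 2*v^2*w + 7*v^2 + v*w^2 + 14*v*w + 7*w^2)/(v^2 - 7*v*w + 6*v - 42*w)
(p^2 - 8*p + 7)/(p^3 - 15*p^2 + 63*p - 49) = 1/(p - 7)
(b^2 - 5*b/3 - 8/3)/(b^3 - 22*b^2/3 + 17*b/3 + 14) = (3*b - 8)/(3*b^2 - 25*b + 42)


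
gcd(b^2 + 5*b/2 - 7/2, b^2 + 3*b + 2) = 1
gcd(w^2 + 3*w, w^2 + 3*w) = w^2 + 3*w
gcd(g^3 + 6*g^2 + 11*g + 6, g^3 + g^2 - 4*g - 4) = g^2 + 3*g + 2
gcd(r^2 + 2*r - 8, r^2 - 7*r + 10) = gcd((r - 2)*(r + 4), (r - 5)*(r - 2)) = r - 2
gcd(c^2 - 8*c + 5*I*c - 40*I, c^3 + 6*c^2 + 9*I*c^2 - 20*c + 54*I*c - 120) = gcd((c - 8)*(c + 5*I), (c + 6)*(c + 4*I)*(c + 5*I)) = c + 5*I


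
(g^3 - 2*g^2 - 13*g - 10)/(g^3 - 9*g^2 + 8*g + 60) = (g + 1)/(g - 6)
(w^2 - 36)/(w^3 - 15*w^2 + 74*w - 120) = (w + 6)/(w^2 - 9*w + 20)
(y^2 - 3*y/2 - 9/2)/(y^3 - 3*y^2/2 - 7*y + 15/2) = (2*y + 3)/(2*y^2 + 3*y - 5)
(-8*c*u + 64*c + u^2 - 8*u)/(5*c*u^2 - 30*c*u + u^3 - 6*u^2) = (-8*c*u + 64*c + u^2 - 8*u)/(u*(5*c*u - 30*c + u^2 - 6*u))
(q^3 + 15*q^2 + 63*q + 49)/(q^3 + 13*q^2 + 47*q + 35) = (q + 7)/(q + 5)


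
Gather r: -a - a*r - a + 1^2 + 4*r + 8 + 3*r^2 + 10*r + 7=-2*a + 3*r^2 + r*(14 - a) + 16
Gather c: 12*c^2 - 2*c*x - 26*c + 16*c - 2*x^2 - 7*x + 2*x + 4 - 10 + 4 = 12*c^2 + c*(-2*x - 10) - 2*x^2 - 5*x - 2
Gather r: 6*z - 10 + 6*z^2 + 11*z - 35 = 6*z^2 + 17*z - 45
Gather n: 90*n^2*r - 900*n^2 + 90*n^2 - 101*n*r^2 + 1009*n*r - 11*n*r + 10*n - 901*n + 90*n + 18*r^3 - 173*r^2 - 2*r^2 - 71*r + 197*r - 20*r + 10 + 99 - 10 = n^2*(90*r - 810) + n*(-101*r^2 + 998*r - 801) + 18*r^3 - 175*r^2 + 106*r + 99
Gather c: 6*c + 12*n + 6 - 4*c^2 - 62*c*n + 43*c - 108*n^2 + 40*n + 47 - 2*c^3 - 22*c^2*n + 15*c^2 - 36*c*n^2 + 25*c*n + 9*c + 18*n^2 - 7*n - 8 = -2*c^3 + c^2*(11 - 22*n) + c*(-36*n^2 - 37*n + 58) - 90*n^2 + 45*n + 45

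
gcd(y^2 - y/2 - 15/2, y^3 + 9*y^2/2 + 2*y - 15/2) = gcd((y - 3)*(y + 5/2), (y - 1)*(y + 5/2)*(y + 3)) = y + 5/2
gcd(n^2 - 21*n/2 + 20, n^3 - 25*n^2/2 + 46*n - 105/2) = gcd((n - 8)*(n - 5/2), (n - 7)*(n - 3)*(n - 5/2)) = n - 5/2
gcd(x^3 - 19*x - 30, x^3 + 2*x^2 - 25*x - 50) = x^2 - 3*x - 10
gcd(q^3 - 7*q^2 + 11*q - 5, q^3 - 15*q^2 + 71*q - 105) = q - 5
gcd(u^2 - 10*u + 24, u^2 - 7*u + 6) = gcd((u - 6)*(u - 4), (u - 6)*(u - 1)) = u - 6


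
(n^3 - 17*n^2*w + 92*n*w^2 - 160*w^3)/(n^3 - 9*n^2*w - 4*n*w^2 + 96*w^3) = (n - 5*w)/(n + 3*w)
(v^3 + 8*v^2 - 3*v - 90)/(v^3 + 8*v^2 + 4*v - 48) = (v^2 + 2*v - 15)/(v^2 + 2*v - 8)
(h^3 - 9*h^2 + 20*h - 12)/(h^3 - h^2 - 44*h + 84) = (h - 1)/(h + 7)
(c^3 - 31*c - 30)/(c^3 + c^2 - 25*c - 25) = (c - 6)/(c - 5)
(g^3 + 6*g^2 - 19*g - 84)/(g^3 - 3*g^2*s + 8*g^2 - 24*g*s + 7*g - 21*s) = (-g^2 + g + 12)/(-g^2 + 3*g*s - g + 3*s)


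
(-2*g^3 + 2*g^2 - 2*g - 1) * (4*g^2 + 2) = -8*g^5 + 8*g^4 - 12*g^3 - 4*g - 2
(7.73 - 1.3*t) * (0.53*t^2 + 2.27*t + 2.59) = -0.689*t^3 + 1.1459*t^2 + 14.1801*t + 20.0207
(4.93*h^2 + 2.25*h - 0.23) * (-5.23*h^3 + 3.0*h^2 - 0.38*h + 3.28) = -25.7839*h^5 + 3.0225*h^4 + 6.0795*h^3 + 14.6254*h^2 + 7.4674*h - 0.7544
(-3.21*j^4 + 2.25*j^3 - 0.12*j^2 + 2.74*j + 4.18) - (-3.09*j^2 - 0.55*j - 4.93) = -3.21*j^4 + 2.25*j^3 + 2.97*j^2 + 3.29*j + 9.11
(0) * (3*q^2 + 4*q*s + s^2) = 0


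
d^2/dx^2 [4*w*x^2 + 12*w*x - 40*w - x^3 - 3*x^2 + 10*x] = 8*w - 6*x - 6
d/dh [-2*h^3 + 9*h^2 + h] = -6*h^2 + 18*h + 1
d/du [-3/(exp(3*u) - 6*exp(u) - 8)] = 9*(exp(2*u) - 2)*exp(u)/(-exp(3*u) + 6*exp(u) + 8)^2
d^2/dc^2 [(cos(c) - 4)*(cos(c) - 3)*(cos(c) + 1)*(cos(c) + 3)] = -99*cos(c)/4 - 4*cos(2*c)^2 + 24*cos(2*c) + 27*cos(3*c)/4 + 2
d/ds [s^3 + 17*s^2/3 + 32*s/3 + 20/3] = 3*s^2 + 34*s/3 + 32/3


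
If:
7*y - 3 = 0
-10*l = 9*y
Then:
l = -27/70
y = 3/7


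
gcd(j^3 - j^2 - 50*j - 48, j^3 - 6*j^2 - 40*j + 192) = j^2 - 2*j - 48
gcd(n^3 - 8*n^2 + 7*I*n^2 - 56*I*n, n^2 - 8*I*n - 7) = 1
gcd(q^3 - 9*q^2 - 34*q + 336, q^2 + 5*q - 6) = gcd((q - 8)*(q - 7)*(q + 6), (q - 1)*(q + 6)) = q + 6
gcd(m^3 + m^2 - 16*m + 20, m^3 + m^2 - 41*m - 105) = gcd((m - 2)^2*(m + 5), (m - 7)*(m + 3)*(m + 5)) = m + 5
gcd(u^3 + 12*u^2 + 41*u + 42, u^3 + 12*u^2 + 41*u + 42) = u^3 + 12*u^2 + 41*u + 42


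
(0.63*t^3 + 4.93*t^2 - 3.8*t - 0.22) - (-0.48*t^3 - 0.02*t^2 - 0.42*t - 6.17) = 1.11*t^3 + 4.95*t^2 - 3.38*t + 5.95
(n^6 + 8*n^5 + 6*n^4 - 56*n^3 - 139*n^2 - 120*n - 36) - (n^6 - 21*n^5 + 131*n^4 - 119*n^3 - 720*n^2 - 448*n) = 29*n^5 - 125*n^4 + 63*n^3 + 581*n^2 + 328*n - 36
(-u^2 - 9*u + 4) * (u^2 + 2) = -u^4 - 9*u^3 + 2*u^2 - 18*u + 8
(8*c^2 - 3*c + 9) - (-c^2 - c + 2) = 9*c^2 - 2*c + 7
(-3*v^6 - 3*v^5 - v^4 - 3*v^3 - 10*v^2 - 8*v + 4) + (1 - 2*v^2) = -3*v^6 - 3*v^5 - v^4 - 3*v^3 - 12*v^2 - 8*v + 5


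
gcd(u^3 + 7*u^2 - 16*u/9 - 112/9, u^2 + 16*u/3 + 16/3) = u + 4/3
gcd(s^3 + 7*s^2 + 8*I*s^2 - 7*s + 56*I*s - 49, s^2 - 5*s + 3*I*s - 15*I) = 1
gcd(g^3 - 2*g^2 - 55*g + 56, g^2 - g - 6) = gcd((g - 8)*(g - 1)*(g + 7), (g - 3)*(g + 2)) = 1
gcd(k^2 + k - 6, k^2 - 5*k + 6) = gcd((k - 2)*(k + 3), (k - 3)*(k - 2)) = k - 2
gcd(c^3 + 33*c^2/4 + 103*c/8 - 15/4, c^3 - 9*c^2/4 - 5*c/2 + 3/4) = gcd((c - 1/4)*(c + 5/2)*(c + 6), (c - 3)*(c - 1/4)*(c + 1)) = c - 1/4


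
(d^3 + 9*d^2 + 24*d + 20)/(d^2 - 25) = (d^2 + 4*d + 4)/(d - 5)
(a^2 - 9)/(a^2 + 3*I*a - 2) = (a^2 - 9)/(a^2 + 3*I*a - 2)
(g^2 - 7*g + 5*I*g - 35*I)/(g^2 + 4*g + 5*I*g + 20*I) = (g - 7)/(g + 4)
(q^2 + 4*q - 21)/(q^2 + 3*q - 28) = (q - 3)/(q - 4)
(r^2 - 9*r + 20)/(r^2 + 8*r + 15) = (r^2 - 9*r + 20)/(r^2 + 8*r + 15)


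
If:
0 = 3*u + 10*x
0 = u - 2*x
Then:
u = 0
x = 0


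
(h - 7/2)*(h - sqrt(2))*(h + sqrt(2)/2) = h^3 - 7*h^2/2 - sqrt(2)*h^2/2 - h + 7*sqrt(2)*h/4 + 7/2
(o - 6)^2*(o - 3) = o^3 - 15*o^2 + 72*o - 108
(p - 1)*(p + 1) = p^2 - 1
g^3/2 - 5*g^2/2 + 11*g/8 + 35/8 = (g/2 + 1/2)*(g - 7/2)*(g - 5/2)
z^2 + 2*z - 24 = (z - 4)*(z + 6)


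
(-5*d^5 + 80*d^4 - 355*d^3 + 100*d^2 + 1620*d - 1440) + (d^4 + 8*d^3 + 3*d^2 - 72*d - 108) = -5*d^5 + 81*d^4 - 347*d^3 + 103*d^2 + 1548*d - 1548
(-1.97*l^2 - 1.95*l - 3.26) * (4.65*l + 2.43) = -9.1605*l^3 - 13.8546*l^2 - 19.8975*l - 7.9218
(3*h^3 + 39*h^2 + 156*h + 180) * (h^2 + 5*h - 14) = 3*h^5 + 54*h^4 + 309*h^3 + 414*h^2 - 1284*h - 2520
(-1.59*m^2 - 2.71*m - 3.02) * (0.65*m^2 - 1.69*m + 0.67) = -1.0335*m^4 + 0.9256*m^3 + 1.5516*m^2 + 3.2881*m - 2.0234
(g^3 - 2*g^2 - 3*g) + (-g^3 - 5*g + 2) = -2*g^2 - 8*g + 2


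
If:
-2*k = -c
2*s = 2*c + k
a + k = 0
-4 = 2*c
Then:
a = 1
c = -2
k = -1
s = -5/2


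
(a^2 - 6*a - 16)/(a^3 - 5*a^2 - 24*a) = (a + 2)/(a*(a + 3))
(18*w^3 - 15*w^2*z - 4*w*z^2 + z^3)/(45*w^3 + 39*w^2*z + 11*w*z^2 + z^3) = (6*w^2 - 7*w*z + z^2)/(15*w^2 + 8*w*z + z^2)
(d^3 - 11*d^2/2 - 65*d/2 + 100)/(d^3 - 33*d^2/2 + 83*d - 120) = (d + 5)/(d - 6)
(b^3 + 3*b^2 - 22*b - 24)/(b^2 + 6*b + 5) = (b^2 + 2*b - 24)/(b + 5)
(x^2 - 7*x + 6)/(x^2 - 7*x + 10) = (x^2 - 7*x + 6)/(x^2 - 7*x + 10)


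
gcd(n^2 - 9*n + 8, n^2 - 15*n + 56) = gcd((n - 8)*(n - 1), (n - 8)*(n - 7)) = n - 8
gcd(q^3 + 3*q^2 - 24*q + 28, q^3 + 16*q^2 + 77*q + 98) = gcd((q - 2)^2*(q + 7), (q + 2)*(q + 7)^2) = q + 7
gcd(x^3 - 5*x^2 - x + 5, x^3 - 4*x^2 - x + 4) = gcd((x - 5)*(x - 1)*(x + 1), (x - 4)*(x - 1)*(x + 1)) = x^2 - 1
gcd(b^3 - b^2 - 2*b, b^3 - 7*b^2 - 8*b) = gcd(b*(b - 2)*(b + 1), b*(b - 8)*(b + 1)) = b^2 + b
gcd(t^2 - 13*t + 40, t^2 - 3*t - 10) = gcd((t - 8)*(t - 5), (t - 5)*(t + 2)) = t - 5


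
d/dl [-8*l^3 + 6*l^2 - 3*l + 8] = -24*l^2 + 12*l - 3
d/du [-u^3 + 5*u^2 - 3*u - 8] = -3*u^2 + 10*u - 3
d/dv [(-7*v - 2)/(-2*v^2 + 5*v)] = 2*(-7*v^2 - 4*v + 5)/(v^2*(4*v^2 - 20*v + 25))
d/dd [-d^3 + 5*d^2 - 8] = d*(10 - 3*d)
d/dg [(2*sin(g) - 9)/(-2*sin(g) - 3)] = -24*cos(g)/(2*sin(g) + 3)^2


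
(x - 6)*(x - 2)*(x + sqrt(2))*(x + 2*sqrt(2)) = x^4 - 8*x^3 + 3*sqrt(2)*x^3 - 24*sqrt(2)*x^2 + 16*x^2 - 32*x + 36*sqrt(2)*x + 48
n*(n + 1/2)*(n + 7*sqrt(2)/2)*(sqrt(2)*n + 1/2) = sqrt(2)*n^4 + sqrt(2)*n^3/2 + 15*n^3/2 + 7*sqrt(2)*n^2/4 + 15*n^2/4 + 7*sqrt(2)*n/8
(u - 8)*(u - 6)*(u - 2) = u^3 - 16*u^2 + 76*u - 96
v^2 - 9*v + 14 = (v - 7)*(v - 2)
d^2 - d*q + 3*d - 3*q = (d + 3)*(d - q)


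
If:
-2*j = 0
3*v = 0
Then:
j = 0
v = 0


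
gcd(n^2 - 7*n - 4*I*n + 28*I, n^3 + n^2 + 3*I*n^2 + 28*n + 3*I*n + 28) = n - 4*I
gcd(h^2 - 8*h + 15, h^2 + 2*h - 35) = h - 5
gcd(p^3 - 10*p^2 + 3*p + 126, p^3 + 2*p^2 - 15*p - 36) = p + 3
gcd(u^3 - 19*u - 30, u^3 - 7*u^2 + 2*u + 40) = u^2 - 3*u - 10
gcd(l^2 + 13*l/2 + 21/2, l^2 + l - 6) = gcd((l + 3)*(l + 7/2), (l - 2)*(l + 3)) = l + 3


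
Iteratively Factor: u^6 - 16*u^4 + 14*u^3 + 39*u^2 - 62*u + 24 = (u + 4)*(u^5 - 4*u^4 + 14*u^2 - 17*u + 6) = (u - 1)*(u + 4)*(u^4 - 3*u^3 - 3*u^2 + 11*u - 6) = (u - 1)^2*(u + 4)*(u^3 - 2*u^2 - 5*u + 6) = (u - 1)^3*(u + 4)*(u^2 - u - 6) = (u - 3)*(u - 1)^3*(u + 4)*(u + 2)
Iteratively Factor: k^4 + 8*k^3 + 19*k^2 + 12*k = (k + 1)*(k^3 + 7*k^2 + 12*k) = (k + 1)*(k + 3)*(k^2 + 4*k) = (k + 1)*(k + 3)*(k + 4)*(k)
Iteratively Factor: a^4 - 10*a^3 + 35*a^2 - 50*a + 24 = (a - 3)*(a^3 - 7*a^2 + 14*a - 8) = (a - 3)*(a - 2)*(a^2 - 5*a + 4) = (a - 4)*(a - 3)*(a - 2)*(a - 1)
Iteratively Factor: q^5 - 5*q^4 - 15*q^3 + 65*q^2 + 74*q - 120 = (q + 2)*(q^4 - 7*q^3 - q^2 + 67*q - 60) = (q - 1)*(q + 2)*(q^3 - 6*q^2 - 7*q + 60) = (q - 4)*(q - 1)*(q + 2)*(q^2 - 2*q - 15) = (q - 5)*(q - 4)*(q - 1)*(q + 2)*(q + 3)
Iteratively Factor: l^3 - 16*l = (l - 4)*(l^2 + 4*l) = l*(l - 4)*(l + 4)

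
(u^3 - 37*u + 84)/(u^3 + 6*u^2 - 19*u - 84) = (u - 3)/(u + 3)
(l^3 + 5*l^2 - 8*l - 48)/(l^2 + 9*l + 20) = (l^2 + l - 12)/(l + 5)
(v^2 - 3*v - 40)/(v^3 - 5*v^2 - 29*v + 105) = (v - 8)/(v^2 - 10*v + 21)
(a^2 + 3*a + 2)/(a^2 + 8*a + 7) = (a + 2)/(a + 7)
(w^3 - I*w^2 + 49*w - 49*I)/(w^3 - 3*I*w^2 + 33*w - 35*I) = (w + 7*I)/(w + 5*I)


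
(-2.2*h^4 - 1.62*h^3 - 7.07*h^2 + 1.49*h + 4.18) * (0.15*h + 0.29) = -0.33*h^5 - 0.881*h^4 - 1.5303*h^3 - 1.8268*h^2 + 1.0591*h + 1.2122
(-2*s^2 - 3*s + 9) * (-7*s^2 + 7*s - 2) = 14*s^4 + 7*s^3 - 80*s^2 + 69*s - 18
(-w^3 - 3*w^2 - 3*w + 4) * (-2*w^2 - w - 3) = 2*w^5 + 7*w^4 + 12*w^3 + 4*w^2 + 5*w - 12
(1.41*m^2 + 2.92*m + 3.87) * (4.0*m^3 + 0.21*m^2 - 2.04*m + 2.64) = 5.64*m^5 + 11.9761*m^4 + 13.2168*m^3 - 1.4217*m^2 - 0.186*m + 10.2168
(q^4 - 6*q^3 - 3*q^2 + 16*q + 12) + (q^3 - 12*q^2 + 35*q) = q^4 - 5*q^3 - 15*q^2 + 51*q + 12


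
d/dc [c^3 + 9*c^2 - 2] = 3*c*(c + 6)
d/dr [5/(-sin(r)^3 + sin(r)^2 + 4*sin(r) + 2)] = 5*(3*sin(r)^2 - 2*sin(r) - 4)*cos(r)/(-sin(r)^3 + sin(r)^2 + 4*sin(r) + 2)^2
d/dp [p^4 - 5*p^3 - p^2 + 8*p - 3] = 4*p^3 - 15*p^2 - 2*p + 8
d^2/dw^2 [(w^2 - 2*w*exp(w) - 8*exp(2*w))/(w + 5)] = 2*(-w^3*exp(w) - 16*w^2*exp(2*w) - 10*w^2*exp(w) - 144*w*exp(2*w) - 35*w*exp(w) - 328*exp(2*w) - 40*exp(w) + 25)/(w^3 + 15*w^2 + 75*w + 125)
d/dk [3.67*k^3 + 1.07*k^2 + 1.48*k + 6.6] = 11.01*k^2 + 2.14*k + 1.48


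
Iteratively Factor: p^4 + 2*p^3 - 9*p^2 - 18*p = (p + 3)*(p^3 - p^2 - 6*p) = (p - 3)*(p + 3)*(p^2 + 2*p) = p*(p - 3)*(p + 3)*(p + 2)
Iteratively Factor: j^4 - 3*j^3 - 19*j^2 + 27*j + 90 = (j + 2)*(j^3 - 5*j^2 - 9*j + 45) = (j + 2)*(j + 3)*(j^2 - 8*j + 15) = (j - 5)*(j + 2)*(j + 3)*(j - 3)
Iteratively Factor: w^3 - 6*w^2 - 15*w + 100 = (w - 5)*(w^2 - w - 20) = (w - 5)^2*(w + 4)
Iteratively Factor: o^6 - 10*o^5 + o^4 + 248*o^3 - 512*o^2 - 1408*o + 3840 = (o - 5)*(o^5 - 5*o^4 - 24*o^3 + 128*o^2 + 128*o - 768) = (o - 5)*(o - 4)*(o^4 - o^3 - 28*o^2 + 16*o + 192) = (o - 5)*(o - 4)^2*(o^3 + 3*o^2 - 16*o - 48) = (o - 5)*(o - 4)^3*(o^2 + 7*o + 12) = (o - 5)*(o - 4)^3*(o + 4)*(o + 3)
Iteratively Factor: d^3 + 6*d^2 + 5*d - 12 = (d + 4)*(d^2 + 2*d - 3) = (d + 3)*(d + 4)*(d - 1)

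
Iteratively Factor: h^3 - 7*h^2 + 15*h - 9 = (h - 1)*(h^2 - 6*h + 9) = (h - 3)*(h - 1)*(h - 3)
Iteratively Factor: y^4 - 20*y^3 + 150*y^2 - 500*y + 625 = (y - 5)*(y^3 - 15*y^2 + 75*y - 125) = (y - 5)^2*(y^2 - 10*y + 25) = (y - 5)^3*(y - 5)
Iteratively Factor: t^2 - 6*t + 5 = (t - 1)*(t - 5)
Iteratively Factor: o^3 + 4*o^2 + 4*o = (o)*(o^2 + 4*o + 4) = o*(o + 2)*(o + 2)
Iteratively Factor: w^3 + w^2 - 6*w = (w - 2)*(w^2 + 3*w) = (w - 2)*(w + 3)*(w)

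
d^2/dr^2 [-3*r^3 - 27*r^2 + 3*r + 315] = -18*r - 54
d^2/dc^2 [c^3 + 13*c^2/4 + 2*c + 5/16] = 6*c + 13/2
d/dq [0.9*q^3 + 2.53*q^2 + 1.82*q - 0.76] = 2.7*q^2 + 5.06*q + 1.82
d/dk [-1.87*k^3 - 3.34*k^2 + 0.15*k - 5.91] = -5.61*k^2 - 6.68*k + 0.15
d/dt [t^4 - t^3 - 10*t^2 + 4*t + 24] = 4*t^3 - 3*t^2 - 20*t + 4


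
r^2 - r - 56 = (r - 8)*(r + 7)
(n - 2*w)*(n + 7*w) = n^2 + 5*n*w - 14*w^2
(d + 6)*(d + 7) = d^2 + 13*d + 42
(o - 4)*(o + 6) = o^2 + 2*o - 24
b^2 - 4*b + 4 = (b - 2)^2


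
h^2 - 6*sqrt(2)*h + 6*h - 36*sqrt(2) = (h + 6)*(h - 6*sqrt(2))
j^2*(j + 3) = j^3 + 3*j^2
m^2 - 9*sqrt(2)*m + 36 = (m - 6*sqrt(2))*(m - 3*sqrt(2))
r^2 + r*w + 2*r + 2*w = (r + 2)*(r + w)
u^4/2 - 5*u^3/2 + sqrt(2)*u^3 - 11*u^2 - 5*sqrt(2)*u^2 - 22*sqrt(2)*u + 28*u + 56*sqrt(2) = (u/2 + sqrt(2))*(u - 7)*(u - 2)*(u + 4)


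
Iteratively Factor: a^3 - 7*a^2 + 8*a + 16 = (a - 4)*(a^2 - 3*a - 4) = (a - 4)^2*(a + 1)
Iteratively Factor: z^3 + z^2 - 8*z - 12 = (z - 3)*(z^2 + 4*z + 4) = (z - 3)*(z + 2)*(z + 2)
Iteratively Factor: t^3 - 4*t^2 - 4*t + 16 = (t - 4)*(t^2 - 4) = (t - 4)*(t + 2)*(t - 2)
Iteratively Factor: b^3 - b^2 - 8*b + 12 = (b - 2)*(b^2 + b - 6) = (b - 2)^2*(b + 3)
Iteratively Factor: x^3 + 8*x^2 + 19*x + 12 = (x + 3)*(x^2 + 5*x + 4) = (x + 3)*(x + 4)*(x + 1)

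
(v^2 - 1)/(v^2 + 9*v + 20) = (v^2 - 1)/(v^2 + 9*v + 20)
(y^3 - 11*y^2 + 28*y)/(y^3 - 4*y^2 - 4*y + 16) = y*(y - 7)/(y^2 - 4)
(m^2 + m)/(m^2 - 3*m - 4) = m/(m - 4)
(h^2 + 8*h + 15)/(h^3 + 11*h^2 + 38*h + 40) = (h + 3)/(h^2 + 6*h + 8)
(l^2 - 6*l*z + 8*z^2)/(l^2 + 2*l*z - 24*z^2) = (l - 2*z)/(l + 6*z)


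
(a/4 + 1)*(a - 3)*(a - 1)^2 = a^4/4 - a^3/4 - 13*a^2/4 + 25*a/4 - 3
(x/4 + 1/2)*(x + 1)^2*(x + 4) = x^4/4 + 2*x^3 + 21*x^2/4 + 11*x/2 + 2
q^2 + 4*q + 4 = (q + 2)^2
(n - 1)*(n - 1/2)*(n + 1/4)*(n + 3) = n^4 + 7*n^3/4 - 29*n^2/8 + n/2 + 3/8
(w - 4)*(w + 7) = w^2 + 3*w - 28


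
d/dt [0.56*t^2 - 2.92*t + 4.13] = 1.12*t - 2.92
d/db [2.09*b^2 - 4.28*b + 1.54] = 4.18*b - 4.28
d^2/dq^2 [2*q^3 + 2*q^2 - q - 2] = 12*q + 4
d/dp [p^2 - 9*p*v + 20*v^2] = 2*p - 9*v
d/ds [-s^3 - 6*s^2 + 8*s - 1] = -3*s^2 - 12*s + 8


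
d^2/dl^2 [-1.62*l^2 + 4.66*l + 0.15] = -3.24000000000000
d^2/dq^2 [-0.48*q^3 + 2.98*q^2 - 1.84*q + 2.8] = 5.96 - 2.88*q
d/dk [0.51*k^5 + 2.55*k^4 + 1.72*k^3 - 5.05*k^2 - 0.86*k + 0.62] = 2.55*k^4 + 10.2*k^3 + 5.16*k^2 - 10.1*k - 0.86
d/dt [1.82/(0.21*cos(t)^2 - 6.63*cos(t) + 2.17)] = (0.7644*cos(t) - 12.0666)*sin(t)/(0.21*cos(t)^2 - 6.63*cos(t) + 2.17)^2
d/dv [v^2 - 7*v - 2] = 2*v - 7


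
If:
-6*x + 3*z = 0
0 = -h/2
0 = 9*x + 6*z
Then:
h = 0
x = 0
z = 0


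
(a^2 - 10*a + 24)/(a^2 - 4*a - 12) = (a - 4)/(a + 2)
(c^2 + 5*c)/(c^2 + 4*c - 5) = c/(c - 1)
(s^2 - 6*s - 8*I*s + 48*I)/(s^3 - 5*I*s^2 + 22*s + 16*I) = (s - 6)/(s^2 + 3*I*s - 2)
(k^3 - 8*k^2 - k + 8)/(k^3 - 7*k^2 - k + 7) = (k - 8)/(k - 7)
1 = 1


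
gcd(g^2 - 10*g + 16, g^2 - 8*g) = g - 8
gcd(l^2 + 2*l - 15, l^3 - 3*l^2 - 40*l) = l + 5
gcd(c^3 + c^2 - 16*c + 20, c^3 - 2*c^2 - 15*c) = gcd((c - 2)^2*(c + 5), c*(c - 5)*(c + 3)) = 1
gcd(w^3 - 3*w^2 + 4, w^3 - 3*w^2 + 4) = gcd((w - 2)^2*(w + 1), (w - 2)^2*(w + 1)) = w^3 - 3*w^2 + 4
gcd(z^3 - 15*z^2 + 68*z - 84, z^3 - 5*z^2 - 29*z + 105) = z - 7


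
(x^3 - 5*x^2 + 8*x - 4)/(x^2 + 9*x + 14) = (x^3 - 5*x^2 + 8*x - 4)/(x^2 + 9*x + 14)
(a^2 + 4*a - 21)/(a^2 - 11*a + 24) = (a + 7)/(a - 8)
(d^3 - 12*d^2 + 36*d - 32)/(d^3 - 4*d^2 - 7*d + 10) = (d^3 - 12*d^2 + 36*d - 32)/(d^3 - 4*d^2 - 7*d + 10)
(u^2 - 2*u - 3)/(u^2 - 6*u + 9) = (u + 1)/(u - 3)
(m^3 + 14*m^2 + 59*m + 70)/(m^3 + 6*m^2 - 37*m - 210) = (m + 2)/(m - 6)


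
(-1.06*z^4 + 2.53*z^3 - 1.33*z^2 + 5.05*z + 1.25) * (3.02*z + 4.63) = -3.2012*z^5 + 2.7328*z^4 + 7.6973*z^3 + 9.0931*z^2 + 27.1565*z + 5.7875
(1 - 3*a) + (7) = 8 - 3*a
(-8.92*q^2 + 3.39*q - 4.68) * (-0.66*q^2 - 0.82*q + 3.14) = 5.8872*q^4 + 5.077*q^3 - 27.6998*q^2 + 14.4822*q - 14.6952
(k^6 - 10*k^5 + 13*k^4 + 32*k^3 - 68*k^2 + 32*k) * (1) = k^6 - 10*k^5 + 13*k^4 + 32*k^3 - 68*k^2 + 32*k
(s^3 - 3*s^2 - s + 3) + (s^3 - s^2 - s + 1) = 2*s^3 - 4*s^2 - 2*s + 4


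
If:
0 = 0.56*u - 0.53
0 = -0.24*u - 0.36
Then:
No Solution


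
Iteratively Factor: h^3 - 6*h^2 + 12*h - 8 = (h - 2)*(h^2 - 4*h + 4) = (h - 2)^2*(h - 2)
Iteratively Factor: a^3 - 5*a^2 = (a)*(a^2 - 5*a) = a*(a - 5)*(a)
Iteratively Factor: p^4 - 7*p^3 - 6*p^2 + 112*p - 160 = (p - 2)*(p^3 - 5*p^2 - 16*p + 80) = (p - 5)*(p - 2)*(p^2 - 16) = (p - 5)*(p - 2)*(p + 4)*(p - 4)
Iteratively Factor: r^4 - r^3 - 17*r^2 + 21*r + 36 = (r - 3)*(r^3 + 2*r^2 - 11*r - 12) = (r - 3)*(r + 4)*(r^2 - 2*r - 3) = (r - 3)*(r + 1)*(r + 4)*(r - 3)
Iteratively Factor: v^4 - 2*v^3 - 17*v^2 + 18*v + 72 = (v + 2)*(v^3 - 4*v^2 - 9*v + 36) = (v + 2)*(v + 3)*(v^2 - 7*v + 12) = (v - 4)*(v + 2)*(v + 3)*(v - 3)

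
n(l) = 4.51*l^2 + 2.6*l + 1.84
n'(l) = 9.02*l + 2.6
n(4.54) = 106.60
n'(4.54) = 43.55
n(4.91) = 123.33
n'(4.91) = 46.89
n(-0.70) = 2.23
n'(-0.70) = -3.71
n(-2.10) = 16.27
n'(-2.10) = -16.34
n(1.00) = 8.95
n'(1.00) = 11.62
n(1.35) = 13.57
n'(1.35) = 14.78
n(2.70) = 41.74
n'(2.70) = 26.95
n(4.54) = 106.60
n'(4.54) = 43.55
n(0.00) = 1.84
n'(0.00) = 2.60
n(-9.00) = 343.75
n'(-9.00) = -78.58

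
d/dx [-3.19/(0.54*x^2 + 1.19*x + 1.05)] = (3.4452*x + 3.7961)/(0.54*x^2 + 1.19*x + 1.05)^2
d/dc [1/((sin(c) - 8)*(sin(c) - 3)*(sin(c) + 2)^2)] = (-4*sin(c)^2 + 29*sin(c) - 26)*cos(c)/((sin(c) - 8)^2*(sin(c) - 3)^2*(sin(c) + 2)^3)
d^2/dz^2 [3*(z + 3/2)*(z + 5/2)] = 6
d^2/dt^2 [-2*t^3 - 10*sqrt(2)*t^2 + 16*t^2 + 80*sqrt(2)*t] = -12*t - 20*sqrt(2) + 32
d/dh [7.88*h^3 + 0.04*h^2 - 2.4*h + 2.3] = 23.64*h^2 + 0.08*h - 2.4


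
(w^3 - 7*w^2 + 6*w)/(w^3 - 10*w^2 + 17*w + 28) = w*(w^2 - 7*w + 6)/(w^3 - 10*w^2 + 17*w + 28)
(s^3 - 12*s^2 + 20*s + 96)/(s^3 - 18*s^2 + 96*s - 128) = (s^2 - 4*s - 12)/(s^2 - 10*s + 16)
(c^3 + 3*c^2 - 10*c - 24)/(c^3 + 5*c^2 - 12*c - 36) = (c + 4)/(c + 6)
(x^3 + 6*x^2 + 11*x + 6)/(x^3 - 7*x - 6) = (x + 3)/(x - 3)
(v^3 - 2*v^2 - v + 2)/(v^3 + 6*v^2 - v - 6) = (v - 2)/(v + 6)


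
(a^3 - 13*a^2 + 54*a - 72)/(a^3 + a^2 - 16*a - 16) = (a^2 - 9*a + 18)/(a^2 + 5*a + 4)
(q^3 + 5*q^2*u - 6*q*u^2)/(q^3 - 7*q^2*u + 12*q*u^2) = (q^2 + 5*q*u - 6*u^2)/(q^2 - 7*q*u + 12*u^2)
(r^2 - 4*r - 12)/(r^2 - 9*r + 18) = (r + 2)/(r - 3)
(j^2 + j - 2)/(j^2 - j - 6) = (j - 1)/(j - 3)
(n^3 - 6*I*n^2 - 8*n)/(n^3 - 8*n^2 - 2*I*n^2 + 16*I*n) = (n - 4*I)/(n - 8)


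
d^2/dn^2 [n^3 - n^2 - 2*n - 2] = 6*n - 2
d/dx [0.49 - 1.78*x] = -1.78000000000000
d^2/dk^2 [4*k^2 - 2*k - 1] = 8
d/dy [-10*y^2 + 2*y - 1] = 2 - 20*y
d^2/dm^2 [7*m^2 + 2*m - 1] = 14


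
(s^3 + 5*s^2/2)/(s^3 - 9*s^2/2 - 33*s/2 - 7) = s^2*(2*s + 5)/(2*s^3 - 9*s^2 - 33*s - 14)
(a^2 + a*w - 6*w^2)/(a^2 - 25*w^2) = (a^2 + a*w - 6*w^2)/(a^2 - 25*w^2)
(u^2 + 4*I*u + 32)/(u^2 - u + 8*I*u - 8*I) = (u - 4*I)/(u - 1)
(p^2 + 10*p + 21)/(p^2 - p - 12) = (p + 7)/(p - 4)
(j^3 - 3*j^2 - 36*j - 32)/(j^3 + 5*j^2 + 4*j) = (j - 8)/j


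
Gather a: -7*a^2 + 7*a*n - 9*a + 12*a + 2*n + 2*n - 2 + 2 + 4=-7*a^2 + a*(7*n + 3) + 4*n + 4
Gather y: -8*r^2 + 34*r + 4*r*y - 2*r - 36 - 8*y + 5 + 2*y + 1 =-8*r^2 + 32*r + y*(4*r - 6) - 30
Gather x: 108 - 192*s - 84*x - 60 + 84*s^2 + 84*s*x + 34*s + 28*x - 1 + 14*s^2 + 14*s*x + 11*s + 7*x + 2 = 98*s^2 - 147*s + x*(98*s - 49) + 49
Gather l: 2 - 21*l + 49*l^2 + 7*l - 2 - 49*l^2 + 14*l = 0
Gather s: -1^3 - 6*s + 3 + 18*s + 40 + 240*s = 252*s + 42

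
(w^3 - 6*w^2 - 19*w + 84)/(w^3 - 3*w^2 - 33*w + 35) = (w^2 + w - 12)/(w^2 + 4*w - 5)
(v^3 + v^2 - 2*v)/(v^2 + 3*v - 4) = v*(v + 2)/(v + 4)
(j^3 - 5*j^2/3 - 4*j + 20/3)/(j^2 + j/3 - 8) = (3*j^3 - 5*j^2 - 12*j + 20)/(3*j^2 + j - 24)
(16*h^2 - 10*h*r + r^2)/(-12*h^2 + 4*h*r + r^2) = (-8*h + r)/(6*h + r)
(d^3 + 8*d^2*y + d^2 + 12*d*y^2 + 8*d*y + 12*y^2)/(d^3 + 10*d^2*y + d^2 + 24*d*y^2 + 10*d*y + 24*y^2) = (d + 2*y)/(d + 4*y)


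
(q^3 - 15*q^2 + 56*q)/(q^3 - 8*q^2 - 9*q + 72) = q*(q - 7)/(q^2 - 9)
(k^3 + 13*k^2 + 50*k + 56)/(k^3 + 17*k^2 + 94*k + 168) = (k + 2)/(k + 6)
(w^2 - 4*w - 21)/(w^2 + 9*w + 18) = (w - 7)/(w + 6)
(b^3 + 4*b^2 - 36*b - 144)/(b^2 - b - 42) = (b^2 - 2*b - 24)/(b - 7)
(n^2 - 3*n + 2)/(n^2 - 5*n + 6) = (n - 1)/(n - 3)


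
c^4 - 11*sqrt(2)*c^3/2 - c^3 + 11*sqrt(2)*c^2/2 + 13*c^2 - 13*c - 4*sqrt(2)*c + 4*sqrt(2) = (c - 1)*(c - 4*sqrt(2))*(c - sqrt(2))*(c - sqrt(2)/2)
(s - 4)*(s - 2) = s^2 - 6*s + 8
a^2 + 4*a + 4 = (a + 2)^2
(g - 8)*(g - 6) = g^2 - 14*g + 48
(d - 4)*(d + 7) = d^2 + 3*d - 28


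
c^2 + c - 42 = (c - 6)*(c + 7)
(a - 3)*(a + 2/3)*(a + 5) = a^3 + 8*a^2/3 - 41*a/3 - 10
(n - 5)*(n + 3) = n^2 - 2*n - 15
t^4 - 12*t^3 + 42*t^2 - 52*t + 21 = (t - 7)*(t - 3)*(t - 1)^2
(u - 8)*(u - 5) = u^2 - 13*u + 40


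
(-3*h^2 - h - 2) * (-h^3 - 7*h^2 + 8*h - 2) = 3*h^5 + 22*h^4 - 15*h^3 + 12*h^2 - 14*h + 4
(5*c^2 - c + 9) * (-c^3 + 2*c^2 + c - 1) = -5*c^5 + 11*c^4 - 6*c^3 + 12*c^2 + 10*c - 9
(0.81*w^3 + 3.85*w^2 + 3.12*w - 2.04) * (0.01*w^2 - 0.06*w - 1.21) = 0.0081*w^5 - 0.0101*w^4 - 1.1799*w^3 - 4.8661*w^2 - 3.6528*w + 2.4684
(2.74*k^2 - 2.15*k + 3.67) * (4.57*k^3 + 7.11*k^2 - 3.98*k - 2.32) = 12.5218*k^5 + 9.6559*k^4 - 9.4198*k^3 + 28.2939*k^2 - 9.6186*k - 8.5144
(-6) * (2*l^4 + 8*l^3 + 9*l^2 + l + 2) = -12*l^4 - 48*l^3 - 54*l^2 - 6*l - 12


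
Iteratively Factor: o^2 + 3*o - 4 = (o - 1)*(o + 4)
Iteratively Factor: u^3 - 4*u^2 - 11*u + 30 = (u + 3)*(u^2 - 7*u + 10) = (u - 2)*(u + 3)*(u - 5)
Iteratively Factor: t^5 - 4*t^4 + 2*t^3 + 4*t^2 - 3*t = (t - 3)*(t^4 - t^3 - t^2 + t) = (t - 3)*(t - 1)*(t^3 - t) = (t - 3)*(t - 1)^2*(t^2 + t) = (t - 3)*(t - 1)^2*(t + 1)*(t)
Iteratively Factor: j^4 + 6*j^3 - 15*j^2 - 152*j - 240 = (j + 4)*(j^3 + 2*j^2 - 23*j - 60) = (j - 5)*(j + 4)*(j^2 + 7*j + 12) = (j - 5)*(j + 4)^2*(j + 3)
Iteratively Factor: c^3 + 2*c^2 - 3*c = (c + 3)*(c^2 - c) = c*(c + 3)*(c - 1)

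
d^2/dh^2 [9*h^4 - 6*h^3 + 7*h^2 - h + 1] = 108*h^2 - 36*h + 14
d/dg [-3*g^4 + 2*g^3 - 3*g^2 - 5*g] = -12*g^3 + 6*g^2 - 6*g - 5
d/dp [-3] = 0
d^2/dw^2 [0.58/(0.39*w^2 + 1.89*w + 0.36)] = (-0.176436*w^2 - 0.855036*w + 0.58*(0.78*w + 1.89)*(1.56*w + 3.78) - 0.162864)/(0.39*w^2 + 1.89*w + 0.36)^3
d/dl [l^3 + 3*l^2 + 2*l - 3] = 3*l^2 + 6*l + 2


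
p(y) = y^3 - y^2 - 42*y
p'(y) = 3*y^2 - 2*y - 42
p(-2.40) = 81.22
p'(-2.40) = -19.92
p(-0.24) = 10.01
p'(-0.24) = -41.35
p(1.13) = -47.29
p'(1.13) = -40.43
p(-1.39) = 53.76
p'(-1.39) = -33.42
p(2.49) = -95.34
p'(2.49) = -28.38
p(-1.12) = 44.38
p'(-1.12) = -36.00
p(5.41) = -98.15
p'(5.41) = 34.98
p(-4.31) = 82.38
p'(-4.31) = 22.35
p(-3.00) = 90.00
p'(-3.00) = -9.00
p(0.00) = 0.00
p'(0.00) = -42.00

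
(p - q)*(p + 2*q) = p^2 + p*q - 2*q^2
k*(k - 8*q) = k^2 - 8*k*q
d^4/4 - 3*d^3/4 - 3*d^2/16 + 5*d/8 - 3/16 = (d/4 + 1/4)*(d - 3)*(d - 1/2)^2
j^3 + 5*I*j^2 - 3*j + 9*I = (j - I)*(j + 3*I)^2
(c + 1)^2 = c^2 + 2*c + 1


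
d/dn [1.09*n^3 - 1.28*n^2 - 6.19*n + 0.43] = 3.27*n^2 - 2.56*n - 6.19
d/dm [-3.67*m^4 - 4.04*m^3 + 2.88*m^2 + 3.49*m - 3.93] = -14.68*m^3 - 12.12*m^2 + 5.76*m + 3.49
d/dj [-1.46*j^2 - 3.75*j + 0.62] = -2.92*j - 3.75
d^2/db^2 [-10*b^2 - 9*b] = -20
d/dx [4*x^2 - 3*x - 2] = 8*x - 3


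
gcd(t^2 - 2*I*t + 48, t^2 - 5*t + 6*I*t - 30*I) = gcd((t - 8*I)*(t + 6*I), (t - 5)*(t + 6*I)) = t + 6*I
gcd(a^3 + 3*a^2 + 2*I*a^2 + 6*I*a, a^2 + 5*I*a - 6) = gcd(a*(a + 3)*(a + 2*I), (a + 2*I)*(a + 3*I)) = a + 2*I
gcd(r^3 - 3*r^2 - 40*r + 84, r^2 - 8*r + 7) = r - 7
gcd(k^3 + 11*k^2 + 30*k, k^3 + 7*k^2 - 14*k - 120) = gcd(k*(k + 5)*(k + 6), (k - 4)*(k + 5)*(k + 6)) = k^2 + 11*k + 30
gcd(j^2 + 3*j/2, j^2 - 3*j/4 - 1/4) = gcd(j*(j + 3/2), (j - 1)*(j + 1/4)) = 1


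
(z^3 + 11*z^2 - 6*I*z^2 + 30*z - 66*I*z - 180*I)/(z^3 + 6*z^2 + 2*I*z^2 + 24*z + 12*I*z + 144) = (z^2 + z*(5 - 6*I) - 30*I)/(z^2 + 2*I*z + 24)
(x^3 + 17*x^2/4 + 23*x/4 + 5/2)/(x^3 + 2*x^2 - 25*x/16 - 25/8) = 4*(x + 1)/(4*x - 5)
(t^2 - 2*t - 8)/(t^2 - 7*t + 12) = (t + 2)/(t - 3)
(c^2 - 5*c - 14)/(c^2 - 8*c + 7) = (c + 2)/(c - 1)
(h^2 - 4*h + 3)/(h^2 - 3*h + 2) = (h - 3)/(h - 2)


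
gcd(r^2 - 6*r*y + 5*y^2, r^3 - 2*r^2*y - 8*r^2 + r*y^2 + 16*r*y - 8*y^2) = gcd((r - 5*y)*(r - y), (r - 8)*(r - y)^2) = -r + y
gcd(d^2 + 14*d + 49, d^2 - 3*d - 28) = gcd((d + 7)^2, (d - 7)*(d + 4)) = 1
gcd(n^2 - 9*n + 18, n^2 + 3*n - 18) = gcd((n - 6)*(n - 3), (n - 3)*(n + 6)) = n - 3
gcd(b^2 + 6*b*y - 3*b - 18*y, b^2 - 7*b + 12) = b - 3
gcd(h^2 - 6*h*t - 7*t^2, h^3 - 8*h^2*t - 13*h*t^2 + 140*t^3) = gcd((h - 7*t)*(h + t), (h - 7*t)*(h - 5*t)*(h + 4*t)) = -h + 7*t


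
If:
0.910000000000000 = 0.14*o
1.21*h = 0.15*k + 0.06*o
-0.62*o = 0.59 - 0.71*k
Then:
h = 1.13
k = 6.51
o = 6.50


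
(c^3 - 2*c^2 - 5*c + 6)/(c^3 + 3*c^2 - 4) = (c - 3)/(c + 2)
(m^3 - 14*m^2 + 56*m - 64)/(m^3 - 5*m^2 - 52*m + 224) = (m - 2)/(m + 7)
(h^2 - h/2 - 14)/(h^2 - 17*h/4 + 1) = 2*(2*h + 7)/(4*h - 1)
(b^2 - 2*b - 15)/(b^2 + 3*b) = (b - 5)/b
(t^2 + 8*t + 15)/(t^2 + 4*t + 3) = (t + 5)/(t + 1)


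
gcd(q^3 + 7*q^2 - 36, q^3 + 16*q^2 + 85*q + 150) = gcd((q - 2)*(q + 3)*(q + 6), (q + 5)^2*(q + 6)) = q + 6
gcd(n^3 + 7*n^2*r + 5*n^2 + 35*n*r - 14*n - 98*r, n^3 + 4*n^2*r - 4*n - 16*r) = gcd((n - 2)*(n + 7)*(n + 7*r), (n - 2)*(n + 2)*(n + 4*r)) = n - 2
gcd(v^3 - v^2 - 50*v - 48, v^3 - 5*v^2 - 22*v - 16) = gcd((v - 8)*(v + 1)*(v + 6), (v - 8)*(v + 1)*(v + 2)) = v^2 - 7*v - 8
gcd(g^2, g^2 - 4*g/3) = g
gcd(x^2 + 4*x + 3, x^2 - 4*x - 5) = x + 1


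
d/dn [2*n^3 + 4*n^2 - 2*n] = 6*n^2 + 8*n - 2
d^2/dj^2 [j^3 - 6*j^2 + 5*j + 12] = 6*j - 12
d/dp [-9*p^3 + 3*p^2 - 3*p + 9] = -27*p^2 + 6*p - 3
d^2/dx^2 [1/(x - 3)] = 2/(x - 3)^3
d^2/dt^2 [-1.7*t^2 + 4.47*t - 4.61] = -3.40000000000000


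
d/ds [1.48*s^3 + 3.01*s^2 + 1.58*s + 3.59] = 4.44*s^2 + 6.02*s + 1.58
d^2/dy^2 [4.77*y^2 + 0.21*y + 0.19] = 9.54000000000000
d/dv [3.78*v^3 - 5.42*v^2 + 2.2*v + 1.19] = 11.34*v^2 - 10.84*v + 2.2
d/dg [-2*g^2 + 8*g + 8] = 8 - 4*g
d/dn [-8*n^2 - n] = -16*n - 1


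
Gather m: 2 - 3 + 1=0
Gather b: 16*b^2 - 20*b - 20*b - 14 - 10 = 16*b^2 - 40*b - 24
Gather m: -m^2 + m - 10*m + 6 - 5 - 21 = -m^2 - 9*m - 20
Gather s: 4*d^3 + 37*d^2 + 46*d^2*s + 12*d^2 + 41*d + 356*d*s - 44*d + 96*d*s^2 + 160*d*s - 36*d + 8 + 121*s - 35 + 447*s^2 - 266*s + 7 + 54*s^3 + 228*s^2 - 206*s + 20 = 4*d^3 + 49*d^2 - 39*d + 54*s^3 + s^2*(96*d + 675) + s*(46*d^2 + 516*d - 351)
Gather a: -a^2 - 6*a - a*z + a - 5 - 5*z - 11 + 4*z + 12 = -a^2 + a*(-z - 5) - z - 4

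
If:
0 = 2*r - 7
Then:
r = 7/2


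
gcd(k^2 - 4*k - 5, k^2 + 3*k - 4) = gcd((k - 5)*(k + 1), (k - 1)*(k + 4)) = 1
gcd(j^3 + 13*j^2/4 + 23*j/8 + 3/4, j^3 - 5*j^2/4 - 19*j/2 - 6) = j^2 + 11*j/4 + 3/2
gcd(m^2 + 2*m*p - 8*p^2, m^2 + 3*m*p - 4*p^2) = m + 4*p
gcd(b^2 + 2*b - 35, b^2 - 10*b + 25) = b - 5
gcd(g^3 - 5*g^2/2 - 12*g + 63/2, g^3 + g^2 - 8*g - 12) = g - 3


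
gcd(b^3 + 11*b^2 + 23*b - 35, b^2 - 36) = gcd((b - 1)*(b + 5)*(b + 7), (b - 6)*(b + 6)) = 1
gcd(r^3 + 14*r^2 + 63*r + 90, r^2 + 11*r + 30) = r^2 + 11*r + 30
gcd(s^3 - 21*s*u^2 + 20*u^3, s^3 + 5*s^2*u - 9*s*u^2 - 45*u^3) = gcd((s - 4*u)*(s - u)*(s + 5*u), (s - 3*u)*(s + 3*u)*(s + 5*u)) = s + 5*u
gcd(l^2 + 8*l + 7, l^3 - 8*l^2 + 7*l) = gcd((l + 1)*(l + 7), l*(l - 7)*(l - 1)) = 1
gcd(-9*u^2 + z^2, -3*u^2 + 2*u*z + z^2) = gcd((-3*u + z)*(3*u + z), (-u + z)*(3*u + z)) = 3*u + z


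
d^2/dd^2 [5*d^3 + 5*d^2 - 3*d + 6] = 30*d + 10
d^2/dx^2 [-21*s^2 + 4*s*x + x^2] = 2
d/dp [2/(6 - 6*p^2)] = 2*p/(3*(p^2 - 1)^2)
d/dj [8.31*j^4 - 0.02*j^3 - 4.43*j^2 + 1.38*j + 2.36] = 33.24*j^3 - 0.06*j^2 - 8.86*j + 1.38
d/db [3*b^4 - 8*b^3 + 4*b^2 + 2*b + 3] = 12*b^3 - 24*b^2 + 8*b + 2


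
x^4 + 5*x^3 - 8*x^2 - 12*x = x*(x - 2)*(x + 1)*(x + 6)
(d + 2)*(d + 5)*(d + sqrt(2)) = d^3 + sqrt(2)*d^2 + 7*d^2 + 7*sqrt(2)*d + 10*d + 10*sqrt(2)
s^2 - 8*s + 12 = (s - 6)*(s - 2)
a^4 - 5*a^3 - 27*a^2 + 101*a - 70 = (a - 7)*(a - 2)*(a - 1)*(a + 5)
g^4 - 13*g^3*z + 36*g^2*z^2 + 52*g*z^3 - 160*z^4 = (g - 8*z)*(g - 5*z)*(g - 2*z)*(g + 2*z)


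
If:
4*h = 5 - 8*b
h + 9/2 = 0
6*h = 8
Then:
No Solution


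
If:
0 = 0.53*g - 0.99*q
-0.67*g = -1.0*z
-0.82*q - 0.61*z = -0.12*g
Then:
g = 0.00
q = 0.00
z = 0.00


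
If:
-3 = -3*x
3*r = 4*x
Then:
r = 4/3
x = 1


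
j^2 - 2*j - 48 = (j - 8)*(j + 6)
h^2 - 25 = (h - 5)*(h + 5)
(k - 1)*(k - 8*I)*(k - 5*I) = k^3 - k^2 - 13*I*k^2 - 40*k + 13*I*k + 40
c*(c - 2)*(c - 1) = c^3 - 3*c^2 + 2*c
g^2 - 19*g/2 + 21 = (g - 6)*(g - 7/2)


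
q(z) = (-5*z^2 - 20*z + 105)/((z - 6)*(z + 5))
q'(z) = (-10*z - 20)/((z - 6)*(z + 5)) - (-5*z^2 - 20*z + 105)/((z - 6)*(z + 5)^2) - (-5*z^2 - 20*z + 105)/((z - 6)^2*(z + 5)) = 5*(5*z^2 + 18*z + 141)/(z^4 - 2*z^3 - 59*z^2 + 60*z + 900)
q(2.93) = -0.14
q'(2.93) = 2.00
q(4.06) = 3.34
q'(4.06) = 4.80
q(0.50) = -3.10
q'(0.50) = 0.83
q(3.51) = 1.26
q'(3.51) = 2.96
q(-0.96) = -4.25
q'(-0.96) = 0.81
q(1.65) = -2.02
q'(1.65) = 1.10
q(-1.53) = -4.74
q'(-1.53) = 0.92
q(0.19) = -3.35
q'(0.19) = 0.80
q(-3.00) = -6.67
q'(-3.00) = 2.04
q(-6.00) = 3.75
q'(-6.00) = 7.40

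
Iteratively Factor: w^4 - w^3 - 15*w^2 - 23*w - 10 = (w + 1)*(w^3 - 2*w^2 - 13*w - 10) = (w + 1)^2*(w^2 - 3*w - 10) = (w - 5)*(w + 1)^2*(w + 2)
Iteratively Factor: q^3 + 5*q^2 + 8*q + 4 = (q + 2)*(q^2 + 3*q + 2) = (q + 2)^2*(q + 1)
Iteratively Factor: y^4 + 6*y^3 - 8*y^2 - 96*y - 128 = (y + 4)*(y^3 + 2*y^2 - 16*y - 32) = (y + 4)^2*(y^2 - 2*y - 8) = (y + 2)*(y + 4)^2*(y - 4)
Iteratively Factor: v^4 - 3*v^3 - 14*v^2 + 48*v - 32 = (v + 4)*(v^3 - 7*v^2 + 14*v - 8) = (v - 1)*(v + 4)*(v^2 - 6*v + 8) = (v - 4)*(v - 1)*(v + 4)*(v - 2)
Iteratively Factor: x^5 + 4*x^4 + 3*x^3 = (x)*(x^4 + 4*x^3 + 3*x^2) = x^2*(x^3 + 4*x^2 + 3*x) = x^3*(x^2 + 4*x + 3) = x^3*(x + 1)*(x + 3)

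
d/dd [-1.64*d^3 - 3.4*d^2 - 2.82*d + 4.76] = -4.92*d^2 - 6.8*d - 2.82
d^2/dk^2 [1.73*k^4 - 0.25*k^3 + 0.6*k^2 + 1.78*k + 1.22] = 20.76*k^2 - 1.5*k + 1.2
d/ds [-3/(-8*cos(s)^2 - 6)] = 6*sin(2*s)/(2*cos(2*s) + 5)^2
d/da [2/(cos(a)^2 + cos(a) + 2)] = 2*(2*cos(a) + 1)*sin(a)/(cos(a)^2 + cos(a) + 2)^2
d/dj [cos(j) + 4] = -sin(j)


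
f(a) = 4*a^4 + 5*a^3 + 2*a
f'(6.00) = 3998.00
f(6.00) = 6276.00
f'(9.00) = 12881.00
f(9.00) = 29907.00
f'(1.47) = 85.24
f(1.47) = 37.50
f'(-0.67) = 3.92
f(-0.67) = -2.04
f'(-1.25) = -5.81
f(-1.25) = -2.50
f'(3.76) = 1064.58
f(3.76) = 1072.79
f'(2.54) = 360.97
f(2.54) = 253.51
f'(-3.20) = -368.69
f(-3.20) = 249.19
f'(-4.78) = -1402.72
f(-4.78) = 1532.56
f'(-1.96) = -60.85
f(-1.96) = 17.46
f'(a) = 16*a^3 + 15*a^2 + 2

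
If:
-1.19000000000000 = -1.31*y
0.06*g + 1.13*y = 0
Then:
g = -17.11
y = 0.91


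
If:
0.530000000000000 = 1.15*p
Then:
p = 0.46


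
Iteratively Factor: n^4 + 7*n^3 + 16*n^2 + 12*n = (n + 3)*(n^3 + 4*n^2 + 4*n) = (n + 2)*(n + 3)*(n^2 + 2*n) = n*(n + 2)*(n + 3)*(n + 2)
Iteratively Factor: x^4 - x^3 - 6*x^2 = (x + 2)*(x^3 - 3*x^2) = x*(x + 2)*(x^2 - 3*x) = x*(x - 3)*(x + 2)*(x)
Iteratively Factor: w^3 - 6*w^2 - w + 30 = (w - 3)*(w^2 - 3*w - 10) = (w - 5)*(w - 3)*(w + 2)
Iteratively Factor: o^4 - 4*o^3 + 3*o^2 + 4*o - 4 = (o - 2)*(o^3 - 2*o^2 - o + 2) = (o - 2)*(o - 1)*(o^2 - o - 2) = (o - 2)^2*(o - 1)*(o + 1)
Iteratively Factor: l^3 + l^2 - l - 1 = (l - 1)*(l^2 + 2*l + 1) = (l - 1)*(l + 1)*(l + 1)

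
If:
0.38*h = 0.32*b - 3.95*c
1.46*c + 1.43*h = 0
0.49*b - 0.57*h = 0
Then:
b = 0.00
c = 0.00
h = 0.00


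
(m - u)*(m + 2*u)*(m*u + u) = m^3*u + m^2*u^2 + m^2*u - 2*m*u^3 + m*u^2 - 2*u^3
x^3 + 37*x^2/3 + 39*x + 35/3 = (x + 1/3)*(x + 5)*(x + 7)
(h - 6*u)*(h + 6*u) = h^2 - 36*u^2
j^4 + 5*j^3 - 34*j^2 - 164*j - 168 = (j - 6)*(j + 2)^2*(j + 7)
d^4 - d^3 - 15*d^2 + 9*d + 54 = (d - 3)^2*(d + 2)*(d + 3)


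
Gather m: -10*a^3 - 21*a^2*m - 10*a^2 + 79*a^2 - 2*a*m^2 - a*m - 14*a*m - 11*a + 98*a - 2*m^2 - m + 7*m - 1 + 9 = -10*a^3 + 69*a^2 + 87*a + m^2*(-2*a - 2) + m*(-21*a^2 - 15*a + 6) + 8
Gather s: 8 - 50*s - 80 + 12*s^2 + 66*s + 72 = 12*s^2 + 16*s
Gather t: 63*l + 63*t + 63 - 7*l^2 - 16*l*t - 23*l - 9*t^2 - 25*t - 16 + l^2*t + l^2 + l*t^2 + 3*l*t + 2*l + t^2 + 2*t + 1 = -6*l^2 + 42*l + t^2*(l - 8) + t*(l^2 - 13*l + 40) + 48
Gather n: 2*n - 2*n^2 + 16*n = -2*n^2 + 18*n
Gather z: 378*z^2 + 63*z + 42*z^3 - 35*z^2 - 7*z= 42*z^3 + 343*z^2 + 56*z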